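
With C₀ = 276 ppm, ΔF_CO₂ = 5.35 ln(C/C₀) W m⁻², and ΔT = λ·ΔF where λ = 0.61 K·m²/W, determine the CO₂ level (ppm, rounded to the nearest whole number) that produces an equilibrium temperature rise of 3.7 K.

C ≈ 858 ppm

Required forcing: ΔF = ΔT/λ = 3.7/0.61 = 6.0656 W/m².
Then ln(C/276) = ΔF/5.35 = 6.0656/5.35 = 1.13376.
So C = 276 × e^1.13376 = 276 × 3.10732 = 857.62 ppm.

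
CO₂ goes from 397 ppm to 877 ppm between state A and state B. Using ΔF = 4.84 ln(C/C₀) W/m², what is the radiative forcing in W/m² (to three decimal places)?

ΔF = 3.836 W/m²

CO₂: 4.84 × ln(877/397) = 4.84 × ln(2.20907) = 4.84 × 0.79257 = 3.8360 W/m².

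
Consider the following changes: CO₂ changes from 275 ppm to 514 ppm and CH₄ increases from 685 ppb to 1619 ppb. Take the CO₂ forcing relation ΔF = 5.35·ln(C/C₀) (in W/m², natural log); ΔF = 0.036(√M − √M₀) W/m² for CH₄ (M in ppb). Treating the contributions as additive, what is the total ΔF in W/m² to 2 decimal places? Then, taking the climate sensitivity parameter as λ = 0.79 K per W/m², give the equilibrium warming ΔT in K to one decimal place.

ΔF = 3.85 W/m²; ΔT = 3.0 K

CO₂: 5.35 × ln(514/275) = 5.35 × ln(1.86909) = 5.35 × 0.62545 = 3.3462 W/m².
CH₄: 0.036 × (√1619 − √685) = 0.036 × (40.2368 − 26.1725) = 0.036 × 14.0643 = 0.5063 W/m².
Total ΔF = 3.3462 + 0.5063 = 3.8525 W/m².
ΔT = λ ΔF = 0.79 × 3.85 = 3.0415 K.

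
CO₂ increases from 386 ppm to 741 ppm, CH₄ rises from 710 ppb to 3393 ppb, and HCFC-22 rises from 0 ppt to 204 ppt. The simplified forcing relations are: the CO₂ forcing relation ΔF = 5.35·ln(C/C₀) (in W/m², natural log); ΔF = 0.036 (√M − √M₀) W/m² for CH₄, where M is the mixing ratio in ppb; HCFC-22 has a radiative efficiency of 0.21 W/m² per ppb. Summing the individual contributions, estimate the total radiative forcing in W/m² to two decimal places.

ΔF = 4.67 W/m²

CO₂: 5.35 × ln(741/386) = 5.35 × ln(1.91969) = 5.35 × 0.65216 = 3.4891 W/m².
CH₄: 0.036 × (√3393 − √710) = 0.036 × (58.2495 − 26.6458) = 0.036 × 31.6037 = 1.1377 W/m².
HCFC-22: Δ = 204 − 0 = 204 ppt = 0.204 ppb; ΔF = 0.21 × 0.204 = 0.0428 W/m².
Total ΔF = 3.4891 + 1.1377 + 0.0428 = 4.6696 W/m².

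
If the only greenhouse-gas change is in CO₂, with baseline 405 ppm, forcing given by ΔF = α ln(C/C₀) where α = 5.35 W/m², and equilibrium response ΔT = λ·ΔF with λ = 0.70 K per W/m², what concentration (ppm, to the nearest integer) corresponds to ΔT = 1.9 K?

Required forcing: ΔF = ΔT/λ = 1.9/0.70 = 2.7143 W/m².
Then ln(C/405) = ΔF/5.35 = 2.7143/5.35 = 0.50735.
So C = 405 × e^0.50735 = 405 × 1.66088 = 672.66 ppm.

C ≈ 673 ppm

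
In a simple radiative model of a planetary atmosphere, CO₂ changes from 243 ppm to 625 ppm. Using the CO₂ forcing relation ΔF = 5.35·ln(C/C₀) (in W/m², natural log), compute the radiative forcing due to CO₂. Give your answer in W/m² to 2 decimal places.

CO₂: 5.35 × ln(625/243) = 5.35 × ln(2.57202) = 5.35 × 0.94469 = 5.0541 W/m².

ΔF = 5.05 W/m²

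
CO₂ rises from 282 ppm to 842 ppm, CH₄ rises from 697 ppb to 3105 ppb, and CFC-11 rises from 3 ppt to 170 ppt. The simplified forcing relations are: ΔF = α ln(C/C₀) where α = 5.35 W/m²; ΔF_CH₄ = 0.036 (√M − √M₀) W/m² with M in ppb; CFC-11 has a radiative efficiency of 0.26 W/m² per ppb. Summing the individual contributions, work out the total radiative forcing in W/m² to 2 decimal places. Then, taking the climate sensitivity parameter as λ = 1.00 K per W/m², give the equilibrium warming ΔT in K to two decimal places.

ΔF = 6.95 W/m²; ΔT = 6.95 K

CO₂: 5.35 × ln(842/282) = 5.35 × ln(2.98582) = 5.35 × 1.09387 = 5.8522 W/m².
CH₄: 0.036 × (√3105 − √697) = 0.036 × (55.7225 − 26.4008) = 0.036 × 29.3217 = 1.0556 W/m².
CFC-11: Δ = 170 − 3 = 167 ppt = 0.167 ppb; ΔF = 0.26 × 0.167 = 0.0434 W/m².
Total ΔF = 5.8522 + 1.0556 + 0.0434 = 6.9512 W/m².
ΔT = λ ΔF = 1.00 × 6.95 = 6.9500 K.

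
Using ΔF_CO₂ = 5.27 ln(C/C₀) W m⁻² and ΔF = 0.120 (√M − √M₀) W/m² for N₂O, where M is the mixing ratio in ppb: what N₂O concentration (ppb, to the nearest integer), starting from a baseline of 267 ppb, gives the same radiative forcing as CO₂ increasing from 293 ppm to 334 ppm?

M ≈ 488 ppb

CO₂ forcing: 5.27 × ln(334/293) = 5.27 × 0.130968 = 0.69020 W/m².
Set 0.120(√M − √267) = 0.69020: √M = 0.69020/0.120 + √267 = 5.7517 + 16.3401 = 22.0918.
M = (22.0918)² = 488.05 ppb.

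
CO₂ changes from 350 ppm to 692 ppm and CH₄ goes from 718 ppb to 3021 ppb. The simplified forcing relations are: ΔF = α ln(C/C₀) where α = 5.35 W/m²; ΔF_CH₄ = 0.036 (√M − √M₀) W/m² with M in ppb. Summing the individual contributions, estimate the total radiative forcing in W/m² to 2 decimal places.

ΔF = 4.66 W/m²

CO₂: 5.35 × ln(692/350) = 5.35 × ln(1.97714) = 5.35 × 0.68165 = 3.6468 W/m².
CH₄: 0.036 × (√3021 − √718) = 0.036 × (54.9636 − 26.7955) = 0.036 × 28.1681 = 1.0141 W/m².
Total ΔF = 3.6468 + 1.0141 = 4.6609 W/m².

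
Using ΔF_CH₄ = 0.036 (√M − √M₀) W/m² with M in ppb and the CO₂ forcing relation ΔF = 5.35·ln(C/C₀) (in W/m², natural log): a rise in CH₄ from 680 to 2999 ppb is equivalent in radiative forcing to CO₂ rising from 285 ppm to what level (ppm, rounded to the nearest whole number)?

C ≈ 346 ppm

CH₄ forcing: 0.036 × (√2999 − √680) = 0.036 × (54.7631 − 26.0768) = 0.036 × 28.6863 = 1.03271 W/m².
Set 5.35 ln(C/285) = 1.03271: ln(C/285) = 1.03271/5.35 = 0.19303, so C = 285 × e^0.19303 = 285 × 1.21292 = 345.68 ppm.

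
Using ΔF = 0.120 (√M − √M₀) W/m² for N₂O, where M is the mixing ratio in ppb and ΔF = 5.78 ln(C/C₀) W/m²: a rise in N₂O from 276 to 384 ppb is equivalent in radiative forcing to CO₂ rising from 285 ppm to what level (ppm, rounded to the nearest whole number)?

N₂O forcing: 0.120 × (√384 − √276) = 0.120 × (19.5959 − 16.6132) = 0.120 × 2.9827 = 0.35792 W/m².
Set 5.78 ln(C/285) = 0.35792: ln(C/285) = 0.35792/5.78 = 0.06192, so C = 285 × e^0.06192 = 285 × 1.06388 = 303.21 ppm.

C ≈ 303 ppm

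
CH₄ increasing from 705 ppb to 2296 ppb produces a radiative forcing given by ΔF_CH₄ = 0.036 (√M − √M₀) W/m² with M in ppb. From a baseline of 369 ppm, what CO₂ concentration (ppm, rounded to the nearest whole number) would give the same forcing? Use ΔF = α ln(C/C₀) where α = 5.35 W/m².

C ≈ 426 ppm

CH₄ forcing: 0.036 × (√2296 − √705) = 0.036 × (47.9166 − 26.5518) = 0.036 × 21.3648 = 0.76913 W/m².
Set 5.35 ln(C/369) = 0.76913: ln(C/369) = 0.76913/5.35 = 0.14376, so C = 369 × e^0.14376 = 369 × 1.15461 = 426.05 ppm.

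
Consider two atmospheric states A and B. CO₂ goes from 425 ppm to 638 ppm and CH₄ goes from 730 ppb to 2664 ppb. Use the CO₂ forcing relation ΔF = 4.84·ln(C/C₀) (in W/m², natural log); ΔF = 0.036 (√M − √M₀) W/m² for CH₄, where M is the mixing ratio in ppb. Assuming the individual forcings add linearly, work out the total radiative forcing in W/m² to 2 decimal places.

ΔF = 2.85 W/m²

CO₂: 4.84 × ln(638/425) = 4.84 × ln(1.50118) = 4.84 × 0.40625 = 1.9663 W/m².
CH₄: 0.036 × (√2664 − √730) = 0.036 × (51.6140 − 27.0185) = 0.036 × 24.5955 = 0.8854 W/m².
Total ΔF = 1.9663 + 0.8854 = 2.8517 W/m².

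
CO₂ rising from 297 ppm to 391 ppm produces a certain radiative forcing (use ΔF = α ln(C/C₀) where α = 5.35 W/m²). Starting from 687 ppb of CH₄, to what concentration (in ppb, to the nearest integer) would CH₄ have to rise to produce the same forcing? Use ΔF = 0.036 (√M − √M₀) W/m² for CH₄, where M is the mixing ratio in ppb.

M ≈ 4499 ppb

CO₂ forcing: 5.35 × ln(391/297) = 5.35 × 0.274975 = 1.47112 W/m².
Set 0.036(√M − √687) = 1.47112: √M = 1.47112/0.036 + √687 = 40.8644 + 26.2107 = 67.0751.
M = (67.0751)² = 4499.07 ppb.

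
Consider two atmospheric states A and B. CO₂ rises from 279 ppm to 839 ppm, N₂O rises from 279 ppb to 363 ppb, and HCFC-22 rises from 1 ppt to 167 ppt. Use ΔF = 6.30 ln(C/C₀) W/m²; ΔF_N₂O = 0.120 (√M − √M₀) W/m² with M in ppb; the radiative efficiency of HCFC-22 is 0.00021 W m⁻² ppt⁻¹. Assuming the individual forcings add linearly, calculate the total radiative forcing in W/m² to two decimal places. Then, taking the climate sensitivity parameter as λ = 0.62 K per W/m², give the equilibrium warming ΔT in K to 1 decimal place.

CO₂: 6.30 × ln(839/279) = 6.30 × ln(3.00717) = 6.30 × 1.10100 = 6.9363 W/m².
N₂O: 0.120 × (√363 − √279) = 0.120 × (19.0526 − 16.7033) = 0.120 × 2.3493 = 0.2819 W/m².
HCFC-22: ΔF = 0.00021 × (167 − 1) = 0.00021 × 166 = 0.0349 W/m².
Total ΔF = 6.9363 + 0.2819 + 0.0349 = 7.2531 W/m².
ΔT = λ ΔF = 0.62 × 7.25 = 4.4950 K.

ΔF = 7.25 W/m²; ΔT = 4.5 K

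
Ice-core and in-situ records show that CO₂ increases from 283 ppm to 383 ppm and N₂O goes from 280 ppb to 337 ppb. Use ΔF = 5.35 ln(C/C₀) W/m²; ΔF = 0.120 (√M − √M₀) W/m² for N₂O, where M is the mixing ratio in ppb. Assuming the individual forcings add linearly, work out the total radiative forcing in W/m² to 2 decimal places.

ΔF = 1.81 W/m²

CO₂: 5.35 × ln(383/283) = 5.35 × ln(1.35336) = 5.35 × 0.30259 = 1.6189 W/m².
N₂O: 0.120 × (√337 − √280) = 0.120 × (18.3576 − 16.7332) = 0.120 × 1.6244 = 0.1949 W/m².
Total ΔF = 1.6189 + 0.1949 = 1.8138 W/m².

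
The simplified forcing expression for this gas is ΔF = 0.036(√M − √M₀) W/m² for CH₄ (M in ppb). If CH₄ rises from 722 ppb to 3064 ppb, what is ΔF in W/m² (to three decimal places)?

CH₄: 0.036 × (√3064 − √722) = 0.036 × (55.3534 − 26.8701) = 0.036 × 28.4833 = 1.0254 W/m².

ΔF = 1.025 W/m²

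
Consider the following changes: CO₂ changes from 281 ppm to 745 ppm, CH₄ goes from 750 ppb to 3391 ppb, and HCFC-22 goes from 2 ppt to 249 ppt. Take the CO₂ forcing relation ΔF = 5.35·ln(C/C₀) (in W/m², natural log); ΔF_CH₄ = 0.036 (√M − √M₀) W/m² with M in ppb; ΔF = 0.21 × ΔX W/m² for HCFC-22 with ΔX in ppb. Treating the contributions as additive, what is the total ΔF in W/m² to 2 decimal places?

ΔF = 6.38 W/m²

CO₂: 5.35 × ln(745/281) = 5.35 × ln(2.65125) = 5.35 × 0.97503 = 5.2164 W/m².
CH₄: 0.036 × (√3391 − √750) = 0.036 × (58.2323 − 27.3861) = 0.036 × 30.8462 = 1.1105 W/m².
HCFC-22: Δ = 249 − 2 = 247 ppt = 0.247 ppb; ΔF = 0.21 × 0.247 = 0.0519 W/m².
Total ΔF = 5.2164 + 1.1105 + 0.0519 = 6.3788 W/m².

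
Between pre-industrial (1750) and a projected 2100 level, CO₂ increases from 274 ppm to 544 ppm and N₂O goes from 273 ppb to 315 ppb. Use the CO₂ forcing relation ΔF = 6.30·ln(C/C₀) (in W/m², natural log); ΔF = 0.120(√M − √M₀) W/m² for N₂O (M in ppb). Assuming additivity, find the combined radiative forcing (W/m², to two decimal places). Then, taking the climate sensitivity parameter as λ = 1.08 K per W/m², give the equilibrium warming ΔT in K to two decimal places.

ΔF = 4.47 W/m²; ΔT = 4.83 K

CO₂: 6.30 × ln(544/274) = 6.30 × ln(1.98540) = 6.30 × 0.68582 = 4.3207 W/m².
N₂O: 0.120 × (√315 − √273) = 0.120 × (17.7482 − 16.5227) = 0.120 × 1.2255 = 0.1471 W/m².
Total ΔF = 4.3207 + 0.1471 = 4.4678 W/m².
ΔT = λ ΔF = 1.08 × 4.47 = 4.8276 K.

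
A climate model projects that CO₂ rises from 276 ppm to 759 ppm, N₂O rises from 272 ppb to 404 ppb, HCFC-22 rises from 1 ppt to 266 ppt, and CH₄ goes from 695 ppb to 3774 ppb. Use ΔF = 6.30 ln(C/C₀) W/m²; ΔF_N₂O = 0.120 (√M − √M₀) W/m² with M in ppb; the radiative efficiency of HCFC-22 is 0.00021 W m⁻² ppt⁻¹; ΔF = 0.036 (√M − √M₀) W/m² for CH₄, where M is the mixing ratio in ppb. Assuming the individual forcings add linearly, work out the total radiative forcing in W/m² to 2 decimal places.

ΔF = 8.12 W/m²

CO₂: 6.30 × ln(759/276) = 6.30 × ln(2.75000) = 6.30 × 1.01160 = 6.3731 W/m².
N₂O: 0.120 × (√404 − √272) = 0.120 × (20.0998 − 16.4924) = 0.120 × 3.6074 = 0.4329 W/m².
HCFC-22: ΔF = 0.00021 × (266 − 1) = 0.00021 × 265 = 0.0557 W/m².
CH₄: 0.036 × (√3774 − √695) = 0.036 × (61.4329 − 26.3629) = 0.036 × 35.0700 = 1.2625 W/m².
Total ΔF = 6.3731 + 0.4329 + 0.0557 + 1.2625 = 8.1242 W/m².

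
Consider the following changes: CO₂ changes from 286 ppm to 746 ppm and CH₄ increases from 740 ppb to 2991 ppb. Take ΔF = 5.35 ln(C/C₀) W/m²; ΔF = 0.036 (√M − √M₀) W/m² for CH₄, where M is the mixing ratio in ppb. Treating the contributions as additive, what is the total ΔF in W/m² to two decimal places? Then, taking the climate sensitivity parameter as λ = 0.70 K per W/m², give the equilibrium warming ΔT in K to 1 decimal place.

ΔF = 6.12 W/m²; ΔT = 4.3 K

CO₂: 5.35 × ln(746/286) = 5.35 × ln(2.60839) = 5.35 × 0.95873 = 5.1292 W/m².
CH₄: 0.036 × (√2991 − √740) = 0.036 × (54.6900 − 27.2029) = 0.036 × 27.4871 = 0.9895 W/m².
Total ΔF = 5.1292 + 0.9895 = 6.1187 W/m².
ΔT = λ ΔF = 0.70 × 6.12 = 4.2840 K.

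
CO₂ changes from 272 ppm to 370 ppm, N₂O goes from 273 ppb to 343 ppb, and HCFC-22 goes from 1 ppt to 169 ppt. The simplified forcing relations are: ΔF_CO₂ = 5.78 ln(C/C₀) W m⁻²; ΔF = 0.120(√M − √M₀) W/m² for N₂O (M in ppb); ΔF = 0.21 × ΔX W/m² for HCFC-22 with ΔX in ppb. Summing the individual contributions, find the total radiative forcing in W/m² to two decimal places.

ΔF = 2.05 W/m²

CO₂: 5.78 × ln(370/272) = 5.78 × ln(1.36029) = 5.78 × 0.30770 = 1.7785 W/m².
N₂O: 0.120 × (√343 − √273) = 0.120 × (18.5203 − 16.5227) = 0.120 × 1.9976 = 0.2397 W/m².
HCFC-22: Δ = 169 − 1 = 168 ppt = 0.168 ppb; ΔF = 0.21 × 0.168 = 0.0353 W/m².
Total ΔF = 1.7785 + 0.2397 + 0.0353 = 2.0535 W/m².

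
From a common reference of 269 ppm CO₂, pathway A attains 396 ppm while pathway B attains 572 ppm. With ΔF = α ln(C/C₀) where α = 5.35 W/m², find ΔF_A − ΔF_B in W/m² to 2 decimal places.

ΔF_A = 5.35 ln(396/269) = 5.35 × 0.38670 = 2.0688 W/m².
ΔF_B = 5.35 ln(572/269) = 5.35 × 0.75443 = 4.0362 W/m².
Difference: 2.0688 − 4.0362 = -1.9674 W/m².

ΔF_A − ΔF_B = -1.97 W/m²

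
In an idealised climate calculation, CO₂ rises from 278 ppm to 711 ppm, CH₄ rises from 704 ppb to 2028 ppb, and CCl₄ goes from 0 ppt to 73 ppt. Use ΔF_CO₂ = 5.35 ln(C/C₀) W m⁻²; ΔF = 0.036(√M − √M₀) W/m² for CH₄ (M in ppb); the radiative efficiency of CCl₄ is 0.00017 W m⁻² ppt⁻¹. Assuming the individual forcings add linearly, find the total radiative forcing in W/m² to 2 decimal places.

CO₂: 5.35 × ln(711/278) = 5.35 × ln(2.55755) = 5.35 × 0.93905 = 5.0239 W/m².
CH₄: 0.036 × (√2028 − √704) = 0.036 × (45.0333 − 26.5330) = 0.036 × 18.5003 = 0.6660 W/m².
CCl₄: ΔF = 0.00017 × (73 − 0) = 0.00017 × 73 = 0.0124 W/m².
Total ΔF = 5.0239 + 0.6660 + 0.0124 = 5.7023 W/m².

ΔF = 5.70 W/m²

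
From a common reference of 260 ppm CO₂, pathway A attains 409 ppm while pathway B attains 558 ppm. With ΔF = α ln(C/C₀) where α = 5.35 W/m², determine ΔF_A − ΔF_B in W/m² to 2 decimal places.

ΔF_A − ΔF_B = -1.66 W/m²

ΔF_A = 5.35 ln(409/260) = 5.35 × 0.45303 = 2.4237 W/m².
ΔF_B = 5.35 ln(558/260) = 5.35 × 0.76368 = 4.0857 W/m².
Difference: 2.4237 − 4.0857 = -1.6620 W/m².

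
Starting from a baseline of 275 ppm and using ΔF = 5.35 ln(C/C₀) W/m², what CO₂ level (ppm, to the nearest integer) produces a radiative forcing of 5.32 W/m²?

Set 5.35 ln(C/275) = 5.32, so ln(C/275) = 5.32/5.35 = 0.99439.
Then C/275 = e^0.99439 = 2.70307, giving C = 275 × 2.70307 = 743.34 ppm.

C ≈ 743 ppm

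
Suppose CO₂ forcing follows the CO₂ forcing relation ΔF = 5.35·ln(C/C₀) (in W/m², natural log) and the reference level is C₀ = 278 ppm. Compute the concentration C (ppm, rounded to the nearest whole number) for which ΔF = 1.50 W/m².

C ≈ 368 ppm

Set 5.35 ln(C/278) = 1.50, so ln(C/278) = 1.50/5.35 = 0.28037.
Then C/278 = e^0.28037 = 1.32362, giving C = 278 × 1.32362 = 367.97 ppm.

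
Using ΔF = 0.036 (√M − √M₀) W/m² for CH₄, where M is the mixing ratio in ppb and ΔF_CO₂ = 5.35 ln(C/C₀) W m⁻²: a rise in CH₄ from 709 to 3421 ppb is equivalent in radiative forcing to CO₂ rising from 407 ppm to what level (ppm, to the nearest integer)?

C ≈ 504 ppm

CH₄ forcing: 0.036 × (√3421 − √709) = 0.036 × (58.4893 − 26.6271) = 0.036 × 31.8622 = 1.14704 W/m².
Set 5.35 ln(C/407) = 1.14704: ln(C/407) = 1.14704/5.35 = 0.21440, so C = 407 × e^0.21440 = 407 × 1.23912 = 504.32 ppm.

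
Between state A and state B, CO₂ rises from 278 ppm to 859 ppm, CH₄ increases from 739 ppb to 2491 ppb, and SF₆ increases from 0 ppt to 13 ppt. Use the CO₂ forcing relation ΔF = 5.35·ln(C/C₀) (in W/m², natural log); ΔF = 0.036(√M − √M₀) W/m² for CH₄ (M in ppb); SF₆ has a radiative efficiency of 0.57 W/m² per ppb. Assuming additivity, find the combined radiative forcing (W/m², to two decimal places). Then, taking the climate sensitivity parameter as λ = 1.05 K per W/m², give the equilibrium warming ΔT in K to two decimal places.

CO₂: 5.35 × ln(859/278) = 5.35 × ln(3.08993) = 5.35 × 1.12815 = 6.0356 W/m².
CH₄: 0.036 × (√2491 − √739) = 0.036 × (49.9099 − 27.1846) = 0.036 × 22.7253 = 0.8181 W/m².
SF₆: Δ = 13 − 0 = 13 ppt = 0.013 ppb; ΔF = 0.57 × 0.013 = 0.0074 W/m².
Total ΔF = 6.0356 + 0.8181 + 0.0074 = 6.8611 W/m².
ΔT = λ ΔF = 1.05 × 6.86 = 7.2030 K.

ΔF = 6.86 W/m²; ΔT = 7.20 K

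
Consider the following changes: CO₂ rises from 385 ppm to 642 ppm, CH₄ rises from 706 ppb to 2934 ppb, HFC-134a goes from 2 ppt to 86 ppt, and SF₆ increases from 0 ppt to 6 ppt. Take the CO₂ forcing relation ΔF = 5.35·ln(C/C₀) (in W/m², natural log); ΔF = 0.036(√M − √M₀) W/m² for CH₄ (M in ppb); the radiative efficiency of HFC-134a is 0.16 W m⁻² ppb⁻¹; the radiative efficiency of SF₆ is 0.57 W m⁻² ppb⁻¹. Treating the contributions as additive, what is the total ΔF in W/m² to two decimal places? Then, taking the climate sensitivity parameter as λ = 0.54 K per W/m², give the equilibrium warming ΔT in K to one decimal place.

ΔF = 3.75 W/m²; ΔT = 2.0 K

CO₂: 5.35 × ln(642/385) = 5.35 × ln(1.66753) = 5.35 × 0.51134 = 2.7357 W/m².
CH₄: 0.036 × (√2934 − √706) = 0.036 × (54.1664 − 26.5707) = 0.036 × 27.5957 = 0.9934 W/m².
HFC-134a: Δ = 86 − 2 = 84 ppt = 0.084 ppb; ΔF = 0.16 × 0.084 = 0.0134 W/m².
SF₆: Δ = 6 − 0 = 6 ppt = 0.006 ppb; ΔF = 0.57 × 0.006 = 0.0034 W/m².
Total ΔF = 2.7357 + 0.9934 + 0.0134 + 0.0034 = 3.7459 W/m².
ΔT = λ ΔF = 0.54 × 3.75 = 2.0250 K.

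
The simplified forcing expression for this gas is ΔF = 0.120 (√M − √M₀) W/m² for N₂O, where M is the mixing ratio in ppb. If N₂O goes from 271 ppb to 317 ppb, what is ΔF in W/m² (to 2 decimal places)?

N₂O: 0.120 × (√317 − √271) = 0.120 × (17.8045 − 16.4621) = 0.120 × 1.3424 = 0.1611 W/m².

ΔF = 0.16 W/m²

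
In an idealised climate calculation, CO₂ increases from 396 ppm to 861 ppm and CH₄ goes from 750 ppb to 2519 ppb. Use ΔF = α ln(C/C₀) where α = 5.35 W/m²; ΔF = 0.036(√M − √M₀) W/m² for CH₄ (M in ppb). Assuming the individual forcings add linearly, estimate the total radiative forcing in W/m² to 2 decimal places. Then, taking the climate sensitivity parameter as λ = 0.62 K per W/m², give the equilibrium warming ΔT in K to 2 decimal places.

ΔF = 4.98 W/m²; ΔT = 3.09 K

CO₂: 5.35 × ln(861/396) = 5.35 × ln(2.17424) = 5.35 × 0.77668 = 4.1552 W/m².
CH₄: 0.036 × (√2519 − √750) = 0.036 × (50.1896 − 27.3861) = 0.036 × 22.8035 = 0.8209 W/m².
Total ΔF = 4.1552 + 0.8209 = 4.9761 W/m².
ΔT = λ ΔF = 0.62 × 4.98 = 3.0876 K.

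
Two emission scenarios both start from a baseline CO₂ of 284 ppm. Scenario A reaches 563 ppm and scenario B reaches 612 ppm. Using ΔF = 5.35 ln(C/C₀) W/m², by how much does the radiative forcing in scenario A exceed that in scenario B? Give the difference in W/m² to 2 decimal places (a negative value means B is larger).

ΔF_A − ΔF_B = -0.45 W/m²

ΔF_A = 5.35 ln(563/284) = 5.35 × 0.68431 = 3.6611 W/m².
ΔF_B = 5.35 ln(612/284) = 5.35 × 0.76776 = 4.1075 W/m².
Difference: 3.6611 − 4.1075 = -0.4464 W/m².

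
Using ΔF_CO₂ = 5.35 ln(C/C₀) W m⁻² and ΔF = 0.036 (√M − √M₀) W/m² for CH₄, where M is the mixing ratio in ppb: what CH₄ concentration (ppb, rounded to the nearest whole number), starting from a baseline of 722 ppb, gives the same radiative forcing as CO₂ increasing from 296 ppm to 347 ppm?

M ≈ 2550 ppb

CO₂ forcing: 5.35 × ln(347/296) = 5.35 × 0.158965 = 0.85046 W/m².
Set 0.036(√M − √722) = 0.85046: √M = 0.85046/0.036 + √722 = 23.6239 + 26.8701 = 50.4940.
M = (50.4940)² = 2549.64 ppb.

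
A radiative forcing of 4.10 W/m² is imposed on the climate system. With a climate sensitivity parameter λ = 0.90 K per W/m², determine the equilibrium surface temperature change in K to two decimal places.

ΔT = λ ΔF = 0.90 × 4.10 = 3.6900 K.

ΔT = 3.69 K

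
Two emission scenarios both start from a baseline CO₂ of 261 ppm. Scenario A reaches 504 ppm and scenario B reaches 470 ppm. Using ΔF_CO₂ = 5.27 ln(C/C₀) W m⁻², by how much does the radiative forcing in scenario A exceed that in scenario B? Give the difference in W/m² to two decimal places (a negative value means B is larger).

ΔF_A − ΔF_B = 0.37 W/m²

ΔF_A = 5.27 ln(504/261) = 5.27 × 0.65806 = 3.4680 W/m².
ΔF_B = 5.27 ln(470/261) = 5.27 × 0.58821 = 3.0999 W/m².
Difference: 3.4680 − 3.0999 = 0.3681 W/m².
(Equivalently, ΔF_A − ΔF_B = 5.27 ln(504/470) = 5.27 × 0.06984 = 0.3681 W/m².)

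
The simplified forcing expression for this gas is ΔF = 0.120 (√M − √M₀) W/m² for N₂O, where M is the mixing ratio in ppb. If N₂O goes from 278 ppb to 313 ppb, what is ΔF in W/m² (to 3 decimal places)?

N₂O: 0.120 × (√313 − √278) = 0.120 × (17.6918 − 16.6733) = 0.120 × 1.0185 = 0.1222 W/m².

ΔF = 0.122 W/m²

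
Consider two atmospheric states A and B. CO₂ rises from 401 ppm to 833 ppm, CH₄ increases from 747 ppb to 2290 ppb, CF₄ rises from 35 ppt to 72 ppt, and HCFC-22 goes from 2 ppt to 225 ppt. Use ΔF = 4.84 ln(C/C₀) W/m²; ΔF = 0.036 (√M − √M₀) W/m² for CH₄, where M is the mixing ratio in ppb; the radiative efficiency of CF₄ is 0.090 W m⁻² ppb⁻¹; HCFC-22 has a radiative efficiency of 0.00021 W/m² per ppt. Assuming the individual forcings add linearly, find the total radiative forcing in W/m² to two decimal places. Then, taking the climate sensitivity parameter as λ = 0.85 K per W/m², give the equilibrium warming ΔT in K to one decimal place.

CO₂: 4.84 × ln(833/401) = 4.84 × ln(2.07731) = 4.84 × 0.73107 = 3.5384 W/m².
CH₄: 0.036 × (√2290 − √747) = 0.036 × (47.8539 − 27.3313) = 0.036 × 20.5226 = 0.7388 W/m².
CF₄: Δ = 72 − 35 = 37 ppt = 0.037 ppb; ΔF = 0.090 × 0.037 = 0.0033 W/m².
HCFC-22: ΔF = 0.00021 × (225 − 2) = 0.00021 × 223 = 0.0468 W/m².
Total ΔF = 3.5384 + 0.7388 + 0.0033 + 0.0468 = 4.3273 W/m².
ΔT = λ ΔF = 0.85 × 4.33 = 3.6805 K.

ΔF = 4.33 W/m²; ΔT = 3.7 K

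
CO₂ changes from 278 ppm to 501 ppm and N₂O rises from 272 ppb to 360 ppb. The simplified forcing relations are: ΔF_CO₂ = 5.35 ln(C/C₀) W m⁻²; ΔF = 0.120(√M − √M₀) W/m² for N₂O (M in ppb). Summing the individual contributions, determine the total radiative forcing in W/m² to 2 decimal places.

CO₂: 5.35 × ln(501/278) = 5.35 × ln(1.80216) = 5.35 × 0.58899 = 3.1511 W/m².
N₂O: 0.120 × (√360 − √272) = 0.120 × (18.9737 − 16.4924) = 0.120 × 2.4813 = 0.2978 W/m².
Total ΔF = 3.1511 + 0.2978 = 3.4489 W/m².

ΔF = 3.45 W/m²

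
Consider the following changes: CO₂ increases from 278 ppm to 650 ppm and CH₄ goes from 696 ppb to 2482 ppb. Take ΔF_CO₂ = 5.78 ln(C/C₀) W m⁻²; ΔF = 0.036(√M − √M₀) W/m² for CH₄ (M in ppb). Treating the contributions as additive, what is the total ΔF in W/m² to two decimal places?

ΔF = 5.75 W/m²

CO₂: 5.78 × ln(650/278) = 5.78 × ln(2.33813) = 5.78 × 0.84935 = 4.9092 W/m².
CH₄: 0.036 × (√2482 − √696) = 0.036 × (49.8197 − 26.3818) = 0.036 × 23.4379 = 0.8438 W/m².
Total ΔF = 4.9092 + 0.8438 = 5.7530 W/m².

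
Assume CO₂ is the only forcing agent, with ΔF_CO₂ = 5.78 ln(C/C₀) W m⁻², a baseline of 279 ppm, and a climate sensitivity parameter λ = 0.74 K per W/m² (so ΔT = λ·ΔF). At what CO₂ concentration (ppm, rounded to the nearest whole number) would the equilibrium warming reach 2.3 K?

C ≈ 478 ppm

Required forcing: ΔF = ΔT/λ = 2.3/0.74 = 3.1081 W/m².
Then ln(C/279) = ΔF/5.78 = 3.1081/5.78 = 0.53773.
So C = 279 × e^0.53773 = 279 × 1.71212 = 477.68 ppm.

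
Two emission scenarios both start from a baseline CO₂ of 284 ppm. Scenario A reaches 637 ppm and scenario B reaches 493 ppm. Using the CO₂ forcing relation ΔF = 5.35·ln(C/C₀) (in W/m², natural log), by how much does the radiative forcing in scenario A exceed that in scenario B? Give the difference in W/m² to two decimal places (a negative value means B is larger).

ΔF_A = 5.35 ln(637/284) = 5.35 × 0.80780 = 4.3217 W/m².
ΔF_B = 5.35 ln(493/284) = 5.35 × 0.55153 = 2.9507 W/m².
Difference: 4.3217 − 2.9507 = 1.3710 W/m².
(Equivalently, ΔF_A − ΔF_B = 5.35 ln(637/493) = 5.35 × 0.25626 = 1.3710 W/m².)

ΔF_A − ΔF_B = 1.37 W/m²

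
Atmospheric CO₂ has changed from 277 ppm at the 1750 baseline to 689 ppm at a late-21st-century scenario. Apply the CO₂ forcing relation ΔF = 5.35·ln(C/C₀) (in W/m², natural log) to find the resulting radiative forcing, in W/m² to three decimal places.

ΔF = 4.875 W/m²

CO₂: 5.35 × ln(689/277) = 5.35 × ln(2.48736) = 5.35 × 0.91122 = 4.8750 W/m².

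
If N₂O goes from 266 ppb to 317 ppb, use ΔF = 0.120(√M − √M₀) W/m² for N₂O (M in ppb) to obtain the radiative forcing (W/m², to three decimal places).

N₂O: 0.120 × (√317 − √266) = 0.120 × (17.8045 − 16.3095) = 0.120 × 1.4950 = 0.1794 W/m².

ΔF = 0.179 W/m²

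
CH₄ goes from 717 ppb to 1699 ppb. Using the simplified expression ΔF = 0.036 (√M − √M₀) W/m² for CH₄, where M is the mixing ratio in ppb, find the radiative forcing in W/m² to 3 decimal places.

CH₄: 0.036 × (√1699 − √717) = 0.036 × (41.2189 − 26.7769) = 0.036 × 14.4420 = 0.5199 W/m².

ΔF = 0.520 W/m²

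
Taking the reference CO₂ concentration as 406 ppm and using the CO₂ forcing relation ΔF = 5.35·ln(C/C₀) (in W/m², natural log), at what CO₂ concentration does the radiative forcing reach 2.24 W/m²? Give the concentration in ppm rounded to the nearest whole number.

C ≈ 617 ppm

Set 5.35 ln(C/406) = 2.24, so ln(C/406) = 2.24/5.35 = 0.41869.
Then C/406 = e^0.41869 = 1.51997, giving C = 406 × 1.51997 = 617.11 ppm.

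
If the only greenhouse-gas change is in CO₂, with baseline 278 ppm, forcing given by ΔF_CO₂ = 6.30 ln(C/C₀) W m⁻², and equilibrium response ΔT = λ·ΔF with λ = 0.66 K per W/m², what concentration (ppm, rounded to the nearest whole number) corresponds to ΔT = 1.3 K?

C ≈ 380 ppm

Required forcing: ΔF = ΔT/λ = 1.3/0.66 = 1.9697 W/m².
Then ln(C/278) = ΔF/6.30 = 1.9697/6.30 = 0.31265.
So C = 278 × e^0.31265 = 278 × 1.36704 = 380.04 ppm.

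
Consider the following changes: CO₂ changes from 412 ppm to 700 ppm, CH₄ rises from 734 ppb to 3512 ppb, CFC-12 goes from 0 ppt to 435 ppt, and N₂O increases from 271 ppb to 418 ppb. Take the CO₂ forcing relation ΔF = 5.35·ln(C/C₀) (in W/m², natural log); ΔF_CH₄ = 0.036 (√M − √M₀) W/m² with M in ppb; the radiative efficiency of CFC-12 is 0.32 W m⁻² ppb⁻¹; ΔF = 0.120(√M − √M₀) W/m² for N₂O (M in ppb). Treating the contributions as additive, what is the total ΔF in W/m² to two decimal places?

CO₂: 5.35 × ln(700/412) = 5.35 × ln(1.69903) = 5.35 × 0.53006 = 2.8358 W/m².
CH₄: 0.036 × (√3512 − √734) = 0.036 × (59.2621 − 27.0924) = 0.036 × 32.1697 = 1.1581 W/m².
CFC-12: Δ = 435 − 0 = 435 ppt = 0.435 ppb; ΔF = 0.32 × 0.435 = 0.1392 W/m².
N₂O: 0.120 × (√418 − √271) = 0.120 × (20.4450 − 16.4621) = 0.120 × 3.9829 = 0.4779 W/m².
Total ΔF = 2.8358 + 1.1581 + 0.1392 + 0.4779 = 4.6110 W/m².

ΔF = 4.61 W/m²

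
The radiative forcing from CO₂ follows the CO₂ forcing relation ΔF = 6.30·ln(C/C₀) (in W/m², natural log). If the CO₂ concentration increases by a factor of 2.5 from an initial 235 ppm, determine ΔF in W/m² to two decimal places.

ΔF = 5.77 W/m²

ΔF = 6.30 × ln(2.5) = 6.30 × 0.91629 = 5.7726 W/m².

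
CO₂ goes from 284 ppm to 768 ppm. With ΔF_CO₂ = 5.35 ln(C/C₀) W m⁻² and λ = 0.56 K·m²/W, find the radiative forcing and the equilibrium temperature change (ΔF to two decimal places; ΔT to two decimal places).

ΔF = 5.32 W/m²; ΔT = 2.98 K

CO₂: 5.35 × ln(768/284) = 5.35 × ln(2.70423) = 5.35 × 0.99482 = 5.3223 W/m².
ΔT = λ ΔF = 0.56 × 5.32 = 2.9792 K.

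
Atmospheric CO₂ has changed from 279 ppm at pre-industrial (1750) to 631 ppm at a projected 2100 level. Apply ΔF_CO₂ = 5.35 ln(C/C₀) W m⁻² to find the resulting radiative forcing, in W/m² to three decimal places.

CO₂: 5.35 × ln(631/279) = 5.35 × ln(2.26165) = 5.35 × 0.81609 = 4.3661 W/m².

ΔF = 4.366 W/m²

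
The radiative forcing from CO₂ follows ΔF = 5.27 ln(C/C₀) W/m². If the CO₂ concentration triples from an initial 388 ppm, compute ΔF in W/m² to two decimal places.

ΔF = 5.79 W/m²

ΔF = 5.27 × ln(3) = 5.27 × 1.09861 = 5.7897 W/m².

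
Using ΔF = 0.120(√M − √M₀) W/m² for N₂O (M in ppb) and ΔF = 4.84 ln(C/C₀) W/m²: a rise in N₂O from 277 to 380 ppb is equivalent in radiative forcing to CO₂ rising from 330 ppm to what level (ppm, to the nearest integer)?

N₂O forcing: 0.120 × (√380 − √277) = 0.120 × (19.4936 − 16.6433) = 0.120 × 2.8503 = 0.34204 W/m².
Set 4.84 ln(C/330) = 0.34204: ln(C/330) = 0.34204/4.84 = 0.07067, so C = 330 × e^0.07067 = 330 × 1.07323 = 354.17 ppm.

C ≈ 354 ppm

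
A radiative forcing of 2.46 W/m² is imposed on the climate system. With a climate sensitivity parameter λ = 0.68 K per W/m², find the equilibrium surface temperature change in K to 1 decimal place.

ΔT = 1.7 K

ΔT = λ ΔF = 0.68 × 2.46 = 1.6728 K.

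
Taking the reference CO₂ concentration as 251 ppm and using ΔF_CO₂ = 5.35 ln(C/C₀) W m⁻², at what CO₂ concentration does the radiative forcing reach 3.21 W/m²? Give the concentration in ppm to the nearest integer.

C ≈ 457 ppm

Set 5.35 ln(C/251) = 3.21, so ln(C/251) = 3.21/5.35 = 0.60000.
Then C/251 = e^0.60000 = 1.82212, giving C = 251 × 1.82212 = 457.35 ppm.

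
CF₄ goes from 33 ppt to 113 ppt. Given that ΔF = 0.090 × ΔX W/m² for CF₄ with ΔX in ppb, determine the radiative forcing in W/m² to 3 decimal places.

ΔF = 0.007 W/m²

CF₄: Δ = 113 − 33 = 80 ppt = 0.080 ppb; ΔF = 0.090 × 0.080 = 0.0072 W/m².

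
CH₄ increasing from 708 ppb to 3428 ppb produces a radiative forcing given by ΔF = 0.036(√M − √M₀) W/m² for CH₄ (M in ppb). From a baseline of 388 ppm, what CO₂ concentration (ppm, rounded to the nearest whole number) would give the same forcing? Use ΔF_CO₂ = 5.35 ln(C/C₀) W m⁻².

CH₄ forcing: 0.036 × (√3428 − √708) = 0.036 × (58.5491 − 26.6083) = 0.036 × 31.9408 = 1.14987 W/m².
Set 5.35 ln(C/388) = 1.14987: ln(C/388) = 1.14987/5.35 = 0.21493, so C = 388 × e^0.21493 = 388 × 1.23978 = 481.03 ppm.

C ≈ 481 ppm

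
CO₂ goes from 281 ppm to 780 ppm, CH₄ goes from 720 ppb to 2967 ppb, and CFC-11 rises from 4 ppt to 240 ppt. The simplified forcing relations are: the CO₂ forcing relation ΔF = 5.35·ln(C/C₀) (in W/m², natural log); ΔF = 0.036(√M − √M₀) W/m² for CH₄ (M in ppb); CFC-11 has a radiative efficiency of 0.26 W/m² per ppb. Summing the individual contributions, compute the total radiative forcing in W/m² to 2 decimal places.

ΔF = 6.52 W/m²

CO₂: 5.35 × ln(780/281) = 5.35 × ln(2.77580) = 5.35 × 1.02094 = 5.4620 W/m².
CH₄: 0.036 × (√2967 − √720) = 0.036 × (54.4702 − 26.8328) = 0.036 × 27.6374 = 0.9949 W/m².
CFC-11: Δ = 240 − 4 = 236 ppt = 0.236 ppb; ΔF = 0.26 × 0.236 = 0.0614 W/m².
Total ΔF = 5.4620 + 0.9949 + 0.0614 = 6.5183 W/m².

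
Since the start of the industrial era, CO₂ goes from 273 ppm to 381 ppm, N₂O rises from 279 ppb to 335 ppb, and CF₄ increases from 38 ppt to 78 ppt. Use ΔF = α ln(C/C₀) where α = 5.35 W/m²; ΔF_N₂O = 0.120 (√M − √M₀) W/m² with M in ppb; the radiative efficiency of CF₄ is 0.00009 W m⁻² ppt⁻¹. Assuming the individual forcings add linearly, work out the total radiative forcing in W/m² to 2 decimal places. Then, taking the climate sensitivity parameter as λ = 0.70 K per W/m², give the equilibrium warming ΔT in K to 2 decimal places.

ΔF = 1.98 W/m²; ΔT = 1.39 K

CO₂: 5.35 × ln(381/273) = 5.35 × ln(1.39560) = 5.35 × 0.33332 = 1.7833 W/m².
N₂O: 0.120 × (√335 − √279) = 0.120 × (18.3030 − 16.7033) = 0.120 × 1.5997 = 0.1920 W/m².
CF₄: ΔF = 0.00009 × (78 − 38) = 0.00009 × 40 = 0.0036 W/m².
Total ΔF = 1.7833 + 0.1920 + 0.0036 = 1.9789 W/m².
ΔT = λ ΔF = 0.70 × 1.98 = 1.3860 K.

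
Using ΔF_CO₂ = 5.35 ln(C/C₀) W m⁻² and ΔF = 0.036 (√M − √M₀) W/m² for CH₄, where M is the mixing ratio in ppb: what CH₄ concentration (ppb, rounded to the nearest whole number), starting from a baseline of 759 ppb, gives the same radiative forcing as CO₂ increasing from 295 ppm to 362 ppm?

M ≈ 3360 ppb

CO₂ forcing: 5.35 × ln(362/295) = 5.35 × 0.204669 = 1.09498 W/m².
Set 0.036(√M − √759) = 1.09498: √M = 1.09498/0.036 + √759 = 30.4161 + 27.5500 = 57.9661.
M = (57.9661)² = 3360.07 ppb.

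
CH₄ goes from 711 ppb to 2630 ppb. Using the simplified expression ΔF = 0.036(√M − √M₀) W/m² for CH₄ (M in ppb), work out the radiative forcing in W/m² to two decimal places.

CH₄: 0.036 × (√2630 − √711) = 0.036 × (51.2835 − 26.6646) = 0.036 × 24.6189 = 0.8863 W/m².

ΔF = 0.89 W/m²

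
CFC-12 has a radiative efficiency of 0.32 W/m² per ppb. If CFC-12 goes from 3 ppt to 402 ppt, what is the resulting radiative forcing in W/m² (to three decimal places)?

ΔF = 0.128 W/m²

CFC-12: Δ = 402 − 3 = 399 ppt = 0.399 ppb; ΔF = 0.32 × 0.399 = 0.1277 W/m².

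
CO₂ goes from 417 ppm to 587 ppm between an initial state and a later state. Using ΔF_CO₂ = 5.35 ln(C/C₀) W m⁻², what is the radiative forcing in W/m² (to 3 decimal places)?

CO₂ absorption bands are partially saturated, so forcing scales with the logarithm of the concentration ratio.
CO₂: 5.35 × ln(587/417) = 5.35 × ln(1.40767) = 5.35 × 0.34194 = 1.8294 W/m².

ΔF = 1.829 W/m²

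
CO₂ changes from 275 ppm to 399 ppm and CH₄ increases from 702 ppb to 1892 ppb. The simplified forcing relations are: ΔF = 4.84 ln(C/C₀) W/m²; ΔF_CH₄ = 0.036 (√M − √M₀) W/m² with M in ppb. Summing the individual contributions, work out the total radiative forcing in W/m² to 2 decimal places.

CO₂: 4.84 × ln(399/275) = 4.84 × ln(1.45091) = 4.84 × 0.37219 = 1.8014 W/m².
CH₄: 0.036 × (√1892 − √702) = 0.036 × (43.4971 − 26.4953) = 0.036 × 17.0018 = 0.6121 W/m².
Total ΔF = 1.8014 + 0.6121 = 2.4135 W/m².

ΔF = 2.41 W/m²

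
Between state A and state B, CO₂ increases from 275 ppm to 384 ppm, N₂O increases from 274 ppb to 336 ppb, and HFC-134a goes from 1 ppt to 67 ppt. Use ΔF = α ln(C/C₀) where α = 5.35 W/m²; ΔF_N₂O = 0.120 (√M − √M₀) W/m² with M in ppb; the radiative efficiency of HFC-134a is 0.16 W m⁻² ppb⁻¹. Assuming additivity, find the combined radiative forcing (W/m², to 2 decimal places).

CO₂: 5.35 × ln(384/275) = 5.35 × ln(1.39636) = 5.35 × 0.33387 = 1.7862 W/m².
N₂O: 0.120 × (√336 − √274) = 0.120 × (18.3303 − 16.5529) = 0.120 × 1.7774 = 0.2133 W/m².
HFC-134a: Δ = 67 − 1 = 66 ppt = 0.066 ppb; ΔF = 0.16 × 0.066 = 0.0106 W/m².
Total ΔF = 1.7862 + 0.2133 + 0.0106 = 2.0101 W/m².

ΔF = 2.01 W/m²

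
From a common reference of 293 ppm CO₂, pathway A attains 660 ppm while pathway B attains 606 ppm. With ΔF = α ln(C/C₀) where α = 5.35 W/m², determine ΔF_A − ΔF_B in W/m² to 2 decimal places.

ΔF_A = 5.35 ln(660/293) = 5.35 × 0.81207 = 4.3446 W/m².
ΔF_B = 5.35 ln(606/293) = 5.35 × 0.72671 = 3.8879 W/m².
Difference: 4.3446 − 3.8879 = 0.4567 W/m².

ΔF_A − ΔF_B = 0.46 W/m²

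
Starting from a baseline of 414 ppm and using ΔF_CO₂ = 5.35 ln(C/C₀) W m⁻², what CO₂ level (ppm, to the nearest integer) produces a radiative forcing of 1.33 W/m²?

Set 5.35 ln(C/414) = 1.33, so ln(C/414) = 1.33/5.35 = 0.24860.
Then C/414 = e^0.24860 = 1.28223, giving C = 414 × 1.28223 = 530.84 ppm.

C ≈ 531 ppm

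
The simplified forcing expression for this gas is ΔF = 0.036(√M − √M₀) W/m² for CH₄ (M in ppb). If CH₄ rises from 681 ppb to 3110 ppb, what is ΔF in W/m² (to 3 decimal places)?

CH₄: 0.036 × (√3110 − √681) = 0.036 × (55.7674 − 26.0960) = 0.036 × 29.6714 = 1.0682 W/m².

ΔF = 1.068 W/m²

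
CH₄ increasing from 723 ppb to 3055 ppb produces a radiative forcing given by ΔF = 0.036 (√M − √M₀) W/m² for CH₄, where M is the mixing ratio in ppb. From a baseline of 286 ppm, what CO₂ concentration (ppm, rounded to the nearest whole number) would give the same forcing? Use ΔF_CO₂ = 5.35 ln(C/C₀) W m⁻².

C ≈ 346 ppm

CH₄ forcing: 0.036 × (√3055 − √723) = 0.036 × (55.2721 − 26.8887) = 0.036 × 28.3834 = 1.02180 W/m².
Set 5.35 ln(C/286) = 1.02180: ln(C/286) = 1.02180/5.35 = 0.19099, so C = 286 × e^0.19099 = 286 × 1.21045 = 346.19 ppm.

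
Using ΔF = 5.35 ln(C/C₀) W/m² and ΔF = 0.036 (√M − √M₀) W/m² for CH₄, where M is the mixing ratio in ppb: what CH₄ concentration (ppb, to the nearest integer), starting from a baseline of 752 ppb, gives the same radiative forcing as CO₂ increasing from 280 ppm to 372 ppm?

CO₂ forcing: 5.35 × ln(372/280) = 5.35 × 0.284104 = 1.51996 W/m².
Set 0.036(√M − √752) = 1.51996: √M = 1.51996/0.036 + √752 = 42.2211 + 27.4226 = 69.6437.
M = (69.6437)² = 4850.24 ppb.

M ≈ 4850 ppb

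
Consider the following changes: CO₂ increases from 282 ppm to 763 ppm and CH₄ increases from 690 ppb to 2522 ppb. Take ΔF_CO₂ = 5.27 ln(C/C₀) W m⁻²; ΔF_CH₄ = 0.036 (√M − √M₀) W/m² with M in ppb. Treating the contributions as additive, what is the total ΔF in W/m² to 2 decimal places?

ΔF = 6.11 W/m²

CO₂: 5.27 × ln(763/282) = 5.27 × ln(2.70567) = 5.27 × 0.99535 = 5.2455 W/m².
CH₄: 0.036 × (√2522 − √690) = 0.036 × (50.2195 − 26.2679) = 0.036 × 23.9516 = 0.8623 W/m².
Total ΔF = 5.2455 + 0.8623 = 6.1078 W/m².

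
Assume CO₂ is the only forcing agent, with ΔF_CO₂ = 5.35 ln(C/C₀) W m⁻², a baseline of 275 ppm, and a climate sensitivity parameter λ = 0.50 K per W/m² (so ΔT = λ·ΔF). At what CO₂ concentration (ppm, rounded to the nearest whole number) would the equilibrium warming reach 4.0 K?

C ≈ 1227 ppm

Required forcing: ΔF = ΔT/λ = 4.0/0.50 = 8.0000 W/m².
Then ln(C/275) = ΔF/5.35 = 8.0000/5.35 = 1.49533.
So C = 275 × e^1.49533 = 275 × 4.46081 = 1226.72 ppm.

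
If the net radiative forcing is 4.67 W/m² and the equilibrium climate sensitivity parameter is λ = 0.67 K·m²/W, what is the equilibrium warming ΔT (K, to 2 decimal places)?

ΔT = λ ΔF = 0.67 × 4.67 = 3.1289 K.

ΔT = 3.13 K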